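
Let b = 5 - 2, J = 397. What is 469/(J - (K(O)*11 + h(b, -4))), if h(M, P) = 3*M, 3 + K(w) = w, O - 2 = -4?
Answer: 469/443 ≈ 1.0587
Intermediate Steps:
O = -2 (O = 2 - 4 = -2)
K(w) = -3 + w
b = 3
469/(J - (K(O)*11 + h(b, -4))) = 469/(397 - ((-3 - 2)*11 + 3*3)) = 469/(397 - (-5*11 + 9)) = 469/(397 - (-55 + 9)) = 469/(397 - 1*(-46)) = 469/(397 + 46) = 469/443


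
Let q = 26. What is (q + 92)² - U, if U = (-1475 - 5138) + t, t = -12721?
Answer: 33258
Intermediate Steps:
U = -19334 (U = (-1475 - 5138) - 12721 = -6613 - 12721 = -19334)
(q + 92)² - U = (26 + 92)² - 1*(-19334) = 118² + 19334 = 13924 + 19334 = 33258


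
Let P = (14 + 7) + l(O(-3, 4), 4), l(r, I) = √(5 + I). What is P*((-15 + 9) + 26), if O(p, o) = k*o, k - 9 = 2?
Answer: 480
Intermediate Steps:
k = 11 (k = 9 + 2 = 11)
O(p, o) = 11*o
P = 24 (P = (14 + 7) + √(5 + 4) = 21 + √9 = 21 + 3 = 24)
P*((-15 + 9) + 26) = 24*((-15 + 9) + 26) = 24*(-6 + 26) = 24*20 = 480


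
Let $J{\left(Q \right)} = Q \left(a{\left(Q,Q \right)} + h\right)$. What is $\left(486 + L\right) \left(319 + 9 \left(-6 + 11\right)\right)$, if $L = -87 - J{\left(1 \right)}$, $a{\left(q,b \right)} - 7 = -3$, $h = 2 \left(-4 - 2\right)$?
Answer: $148148$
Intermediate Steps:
$h = -12$ ($h = 2 \left(-6\right) = -12$)
$a{\left(q,b \right)} = 4$ ($a{\left(q,b \right)} = 7 - 3 = 4$)
$J{\left(Q \right)} = - 8 Q$ ($J{\left(Q \right)} = Q \left(4 - 12\right) = Q \left(-8\right) = - 8 Q$)
$L = -79$ ($L = -87 - \left(-8\right) 1 = -87 - -8 = -87 + 8 = -79$)
$\left(486 + L\right) \left(319 + 9 \left(-6 + 11\right)\right) = \left(486 - 79\right) \left(319 + 9 \left(-6 + 11\right)\right) = 407 \left(319 + 9 \cdot 5\right) = 407 \left(319 + 45\right) = 407 \cdot 364 = 148148$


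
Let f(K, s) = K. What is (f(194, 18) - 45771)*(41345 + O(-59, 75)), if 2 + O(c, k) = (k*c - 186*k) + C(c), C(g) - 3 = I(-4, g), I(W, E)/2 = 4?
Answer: -1047313883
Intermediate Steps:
I(W, E) = 8 (I(W, E) = 2*4 = 8)
C(g) = 11 (C(g) = 3 + 8 = 11)
O(c, k) = 9 - 186*k + c*k (O(c, k) = -2 + ((k*c - 186*k) + 11) = -2 + ((c*k - 186*k) + 11) = -2 + ((-186*k + c*k) + 11) = -2 + (11 - 186*k + c*k) = 9 - 186*k + c*k)
(f(194, 18) - 45771)*(41345 + O(-59, 75)) = (194 - 45771)*(41345 + (9 - 186*75 - 59*75)) = -45577*(41345 + (9 - 13950 - 4425)) = -45577*(41345 - 18366) = -45577*22979 = -1047313883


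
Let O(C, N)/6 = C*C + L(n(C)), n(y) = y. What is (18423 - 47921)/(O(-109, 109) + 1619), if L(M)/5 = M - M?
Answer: -4214/10415 ≈ -0.40461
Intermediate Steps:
L(M) = 0 (L(M) = 5*(M - M) = 5*0 = 0)
O(C, N) = 6*C**2 (O(C, N) = 6*(C*C + 0) = 6*(C**2 + 0) = 6*C**2)
(18423 - 47921)/(O(-109, 109) + 1619) = (18423 - 47921)/(6*(-109)**2 + 1619) = -29498/(6*11881 + 1619) = -29498/(71286 + 1619) = -29498/72905 = -29498*1/72905 = -4214/10415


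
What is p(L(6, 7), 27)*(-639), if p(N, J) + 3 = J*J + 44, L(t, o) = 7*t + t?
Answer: -492030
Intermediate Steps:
L(t, o) = 8*t
p(N, J) = 41 + J**2 (p(N, J) = -3 + (J*J + 44) = -3 + (J**2 + 44) = -3 + (44 + J**2) = 41 + J**2)
p(L(6, 7), 27)*(-639) = (41 + 27**2)*(-639) = (41 + 729)*(-639) = 770*(-639) = -492030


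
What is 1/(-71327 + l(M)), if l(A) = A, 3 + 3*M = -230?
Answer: -3/214214 ≈ -1.4005e-5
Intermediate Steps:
M = -233/3 (M = -1 + (1/3)*(-230) = -1 - 230/3 = -233/3 ≈ -77.667)
1/(-71327 + l(M)) = 1/(-71327 - 233/3) = 1/(-214214/3) = -3/214214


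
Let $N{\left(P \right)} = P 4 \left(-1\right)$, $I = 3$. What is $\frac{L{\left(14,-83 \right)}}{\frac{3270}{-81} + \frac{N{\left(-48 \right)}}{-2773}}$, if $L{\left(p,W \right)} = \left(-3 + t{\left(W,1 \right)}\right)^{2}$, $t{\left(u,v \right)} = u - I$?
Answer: $- \frac{593053191}{3027754} \approx -195.87$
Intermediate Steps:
$t{\left(u,v \right)} = -3 + u$ ($t{\left(u,v \right)} = u - 3 = -3 + u$)
$N{\left(P \right)} = - 4 P$ ($N{\left(P \right)} = 4 P \left(-1\right) = - 4 P$)
$L{\left(p,W \right)} = \left(-6 + W\right)^{2}$ ($L{\left(p,W \right)} = \left(-3 + \left(-3 + W\right)\right)^{2} = \left(-6 + W\right)^{2}$)
$\frac{L{\left(14,-83 \right)}}{\frac{3270}{-81} + \frac{N{\left(-48 \right)}}{-2773}} = \frac{\left(-6 - 83\right)^{2}}{\frac{3270}{-81} + \frac{\left(-4\right) \left(-48\right)}{-2773}} = \frac{\left(-89\right)^{2}}{3270 \left(- \frac{1}{81}\right) + 192 \left(- \frac{1}{2773}\right)} = \frac{7921}{- \frac{1090}{27} - \frac{192}{2773}} = \frac{7921}{- \frac{3027754}{74871}} = 7921 \left(- \frac{74871}{3027754}\right) = - \frac{593053191}{3027754}$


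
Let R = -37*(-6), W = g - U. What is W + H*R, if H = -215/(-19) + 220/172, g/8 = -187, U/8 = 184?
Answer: -140476/817 ≈ -171.94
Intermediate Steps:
U = 1472 (U = 8*184 = 1472)
g = -1496 (g = 8*(-187) = -1496)
W = -2968 (W = -1496 - 1*1472 = -1496 - 1472 = -2968)
R = 222
H = 10290/817 (H = -215*(-1/19) + 220*(1/172) = 215/19 + 55/43 = 10290/817 ≈ 12.595)
W + H*R = -2968 + (10290/817)*222 = -2968 + 2284380/817 = -140476/817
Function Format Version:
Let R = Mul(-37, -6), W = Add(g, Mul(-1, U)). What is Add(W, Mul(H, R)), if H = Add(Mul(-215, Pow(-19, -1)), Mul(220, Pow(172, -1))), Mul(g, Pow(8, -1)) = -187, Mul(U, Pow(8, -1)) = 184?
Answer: Rational(-140476, 817) ≈ -171.94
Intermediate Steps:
U = 1472 (U = Mul(8, 184) = 1472)
g = -1496 (g = Mul(8, -187) = -1496)
W = -2968 (W = Add(-1496, Mul(-1, 1472)) = Add(-1496, -1472) = -2968)
R = 222
H = Rational(10290, 817) (H = Add(Mul(-215, Rational(-1, 19)), Mul(220, Rational(1, 172))) = Add(Rational(215, 19), Rational(55, 43)) = Rational(10290, 817) ≈ 12.595)
Add(W, Mul(H, R)) = Add(-2968, Mul(Rational(10290, 817), 222)) = Add(-2968, Rational(2284380, 817)) = Rational(-140476, 817)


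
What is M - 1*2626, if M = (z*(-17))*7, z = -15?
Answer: -841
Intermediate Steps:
M = 1785 (M = -15*(-17)*7 = 255*7 = 1785)
M - 1*2626 = 1785 - 1*2626 = 1785 - 2626 = -841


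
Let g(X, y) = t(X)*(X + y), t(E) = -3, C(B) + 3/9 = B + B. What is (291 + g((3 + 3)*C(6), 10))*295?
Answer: 15045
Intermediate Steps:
C(B) = -⅓ + 2*B (C(B) = -⅓ + (B + B) = -⅓ + 2*B)
g(X, y) = -3*X - 3*y (g(X, y) = -3*(X + y) = -3*X - 3*y)
(291 + g((3 + 3)*C(6), 10))*295 = (291 + (-3*(3 + 3)*(-⅓ + 2*6) - 3*10))*295 = (291 + (-18*(-⅓ + 12) - 30))*295 = (291 + (-18*35/3 - 30))*295 = (291 + (-3*70 - 30))*295 = (291 + (-210 - 30))*295 = (291 - 240)*295 = 51*295 = 15045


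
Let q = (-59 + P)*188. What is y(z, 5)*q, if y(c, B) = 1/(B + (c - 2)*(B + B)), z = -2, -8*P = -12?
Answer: 2162/7 ≈ 308.86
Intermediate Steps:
P = 3/2 (P = -⅛*(-12) = 3/2 ≈ 1.5000)
q = -10810 (q = (-59 + 3/2)*188 = -115/2*188 = -10810)
y(c, B) = 1/(B + 2*B*(-2 + c)) (y(c, B) = 1/(B + (-2 + c)*(2*B)) = 1/(B + 2*B*(-2 + c)))
y(z, 5)*q = (1/(5*(-3 + 2*(-2))))*(-10810) = (1/(5*(-3 - 4)))*(-10810) = ((⅕)/(-7))*(-10810) = ((⅕)*(-⅐))*(-10810) = -1/35*(-10810) = 2162/7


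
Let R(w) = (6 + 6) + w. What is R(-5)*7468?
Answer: 52276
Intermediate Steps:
R(w) = 12 + w
R(-5)*7468 = (12 - 5)*7468 = 7*7468 = 52276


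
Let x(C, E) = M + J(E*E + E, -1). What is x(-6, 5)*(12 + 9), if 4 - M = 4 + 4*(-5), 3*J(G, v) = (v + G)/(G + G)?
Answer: 25403/60 ≈ 423.38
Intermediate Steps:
J(G, v) = (G + v)/(6*G) (J(G, v) = ((v + G)/(G + G))/3 = ((G + v)/((2*G)))/3 = ((G + v)*(1/(2*G)))/3 = ((G + v)/(2*G))/3 = (G + v)/(6*G))
M = 20 (M = 4 - (4 + 4*(-5)) = 4 - (4 - 20) = 4 - 1*(-16) = 4 + 16 = 20)
x(C, E) = 20 + (-1 + E + E²)/(6*(E + E²)) (x(C, E) = 20 + ((E*E + E) - 1)/(6*(E*E + E)) = 20 + ((E² + E) - 1)/(6*(E² + E)) = 20 + ((E + E²) - 1)/(6*(E + E²)) = 20 + (-1 + E + E²)/(6*(E + E²)))
x(-6, 5)*(12 + 9) = ((⅙)*(-1 + 121*5*(1 + 5))/(5*(1 + 5)))*(12 + 9) = ((⅙)*(⅕)*(-1 + 121*5*6)/6)*21 = ((⅙)*(⅕)*(⅙)*(-1 + 3630))*21 = ((⅙)*(⅕)*(⅙)*3629)*21 = (3629/180)*21 = 25403/60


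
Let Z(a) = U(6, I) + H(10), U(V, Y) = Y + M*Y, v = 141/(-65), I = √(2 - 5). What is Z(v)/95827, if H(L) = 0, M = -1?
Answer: 0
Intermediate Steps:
I = I*√3 (I = √(-3) = I*√3 ≈ 1.732*I)
v = -141/65 (v = 141*(-1/65) = -141/65 ≈ -2.1692)
U(V, Y) = 0 (U(V, Y) = Y - Y = 0)
Z(a) = 0 (Z(a) = 0 + 0 = 0)
Z(v)/95827 = 0/95827 = 0*(1/95827) = 0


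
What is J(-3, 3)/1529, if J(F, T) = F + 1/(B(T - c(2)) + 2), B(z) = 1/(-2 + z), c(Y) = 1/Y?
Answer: -1/556 ≈ -0.0017986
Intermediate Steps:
J(F, T) = F + 1/(2 + 1/(-5/2 + T)) (J(F, T) = F + 1/(1/(-2 + (T - 1/2)) + 2) = F + 1/(1/(-2 + (T - 1*½)) + 2) = F + 1/(1/(-2 + (T - ½)) + 2) = F + 1/(1/(-2 + (-½ + T)) + 2) = F + 1/(1/(-5/2 + T) + 2) = F + 1/(2 + 1/(-5/2 + T)))
J(-3, 3)/1529 = ((2*(-3) + (1 + 2*(-3))*(-5 + 2*3))/(4*(-2 + 3)))/1529 = ((¼)*(-6 + (1 - 6)*(-5 + 6))/1)/1529 = ((¼)*1*(-6 - 5*1))/1529 = ((¼)*1*(-6 - 5))/1529 = ((¼)*1*(-11))/1529 = (1/1529)*(-11/4) = -1/556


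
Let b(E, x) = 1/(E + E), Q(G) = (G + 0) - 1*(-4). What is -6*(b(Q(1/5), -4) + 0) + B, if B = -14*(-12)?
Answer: 1171/7 ≈ 167.29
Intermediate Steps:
B = 168
Q(G) = 4 + G (Q(G) = G + 4 = 4 + G)
b(E, x) = 1/(2*E)
-6*(b(Q(1/5), -4) + 0) + B = -6*(1/(2*(4 + 1/5)) + 0) + 168 = -6*(1/(2*(21/5)) + 0) + 168 = -6*((1/2)*(5/21) + 0) + 168 = -6*(5/42 + 0) + 168 = -6*5/42 + 168 = -5/7 + 168 = 1171/7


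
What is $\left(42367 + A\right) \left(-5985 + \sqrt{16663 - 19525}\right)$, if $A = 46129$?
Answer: $-529648560 + 265488 i \sqrt{318} \approx -5.2965 \cdot 10^{8} + 4.7343 \cdot 10^{6} i$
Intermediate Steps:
$\left(42367 + A\right) \left(-5985 + \sqrt{16663 - 19525}\right) = \left(42367 + 46129\right) \left(-5985 + \sqrt{16663 - 19525}\right) = 88496 \left(-5985 + \sqrt{-2862}\right) = 88496 \left(-5985 + 3 i \sqrt{318}\right) = -529648560 + 265488 i \sqrt{318}$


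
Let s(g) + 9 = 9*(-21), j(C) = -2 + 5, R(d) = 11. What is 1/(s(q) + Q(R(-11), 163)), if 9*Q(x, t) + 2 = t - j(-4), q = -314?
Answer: -9/1624 ≈ -0.0055419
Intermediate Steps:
j(C) = 3
s(g) = -198 (s(g) = -9 + 9*(-21) = -9 - 189 = -198)
Q(x, t) = -5/9 + t/9 (Q(x, t) = -2/9 + (t - 1*3)/9 = -2/9 + (t - 3)/9 = -2/9 + (-3 + t)/9 = -2/9 + (-⅓ + t/9) = -5/9 + t/9)
1/(s(q) + Q(R(-11), 163)) = 1/(-198 + (-5/9 + (⅑)*163)) = 1/(-198 + (-5/9 + 163/9)) = 1/(-198 + 158/9) = 1/(-1624/9) = -9/1624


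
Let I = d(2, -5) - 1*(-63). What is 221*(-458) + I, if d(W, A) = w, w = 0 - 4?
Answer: -101159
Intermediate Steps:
w = -4
d(W, A) = -4
I = 59 (I = -4 - 1*(-63) = -4 + 63 = 59)
221*(-458) + I = 221*(-458) + 59 = -101218 + 59 = -101159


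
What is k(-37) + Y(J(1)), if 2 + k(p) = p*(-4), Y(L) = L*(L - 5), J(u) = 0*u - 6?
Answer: 212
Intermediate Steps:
J(u) = -6 (J(u) = 0 - 6 = -6)
Y(L) = L*(-5 + L)
k(p) = -2 - 4*p (k(p) = -2 + p*(-4) = -2 - 4*p)
k(-37) + Y(J(1)) = (-2 - 4*(-37)) - 6*(-5 - 6) = (-2 + 148) - 6*(-11) = 146 + 66 = 212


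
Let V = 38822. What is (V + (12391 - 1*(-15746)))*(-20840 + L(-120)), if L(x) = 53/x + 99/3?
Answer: -167189458387/120 ≈ -1.3932e+9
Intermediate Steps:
L(x) = 33 + 53/x (L(x) = 53/x + 99*(1/3) = 53/x + 33 = 33 + 53/x)
(V + (12391 - 1*(-15746)))*(-20840 + L(-120)) = (38822 + (12391 - 1*(-15746)))*(-20840 + (33 + 53/(-120))) = (38822 + (12391 + 15746))*(-20840 + (33 + 53*(-1/120))) = (38822 + 28137)*(-20840 + (33 - 53/120)) = 66959*(-20840 + 3907/120) = 66959*(-2496893/120) = -167189458387/120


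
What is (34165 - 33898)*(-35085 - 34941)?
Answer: -18696942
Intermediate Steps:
(34165 - 33898)*(-35085 - 34941) = 267*(-70026) = -18696942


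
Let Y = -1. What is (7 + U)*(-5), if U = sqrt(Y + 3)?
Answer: -35 - 5*sqrt(2) ≈ -42.071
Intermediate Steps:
U = sqrt(2) (U = sqrt(-1 + 3) = sqrt(2) ≈ 1.4142)
(7 + U)*(-5) = (7 + sqrt(2))*(-5) = -35 - 5*sqrt(2)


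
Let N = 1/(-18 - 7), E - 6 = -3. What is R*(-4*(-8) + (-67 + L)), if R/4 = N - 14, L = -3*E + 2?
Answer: 58968/25 ≈ 2358.7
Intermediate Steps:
E = 3 (E = 6 - 3 = 3)
L = -7 (L = -3*3 + 2 = -9 + 2 = -7)
N = -1/25 (N = 1/(-25) = -1/25 ≈ -0.040000)
R = -1404/25 (R = 4*(-1/25 - 14) = 4*(-351/25) = -1404/25 ≈ -56.160)
R*(-4*(-8) + (-67 + L)) = -1404*(-4*(-8) + (-67 - 7))/25 = -1404*(32 - 74)/25 = -1404/25*(-42) = 58968/25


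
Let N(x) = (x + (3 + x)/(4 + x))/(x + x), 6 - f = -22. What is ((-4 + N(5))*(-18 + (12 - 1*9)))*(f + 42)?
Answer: 10745/3 ≈ 3581.7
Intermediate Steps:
f = 28 (f = 6 - 1*(-22) = 6 + 22 = 28)
N(x) = (x + (3 + x)/(4 + x))/(2*x) (N(x) = (x + (3 + x)/(4 + x))/((2*x)) = (x + (3 + x)/(4 + x))*(1/(2*x)) = (x + (3 + x)/(4 + x))/(2*x))
((-4 + N(5))*(-18 + (12 - 1*9)))*(f + 42) = ((-4 + (1/2)*(3 + 5**2 + 5*5)/(5*(4 + 5)))*(-18 + (12 - 1*9)))*(28 + 42) = ((-4 + (1/2)*(1/5)*(3 + 25 + 25)/9)*(-18 + (12 - 9)))*70 = ((-4 + (1/2)*(1/5)*(1/9)*53)*(-18 + 3))*70 = ((-4 + 53/90)*(-15))*70 = -307/90*(-15)*70 = (307/6)*70 = 10745/3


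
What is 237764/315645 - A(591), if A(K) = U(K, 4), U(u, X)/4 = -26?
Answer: 33064844/315645 ≈ 104.75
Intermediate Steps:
U(u, X) = -104 (U(u, X) = 4*(-26) = -104)
A(K) = -104
237764/315645 - A(591) = 237764/315645 - 1*(-104) = 237764*(1/315645) + 104 = 237764/315645 + 104 = 33064844/315645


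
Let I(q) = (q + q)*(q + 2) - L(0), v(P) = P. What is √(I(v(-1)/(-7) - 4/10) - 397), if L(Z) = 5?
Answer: 2*I*√123387/35 ≈ 20.072*I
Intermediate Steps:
I(q) = -5 + 2*q*(2 + q) (I(q) = (q + q)*(q + 2) - 1*5 = (2*q)*(2 + q) - 5 = 2*q*(2 + q) - 5 = -5 + 2*q*(2 + q))
√(I(v(-1)/(-7) - 4/10) - 397) = √((-5 + 2*(-1/(-7) - 4/10)² + 4*(-1/(-7) - 4/10)) - 397) = √((-5 + 2*(-1*(-⅐) - 4*⅒)² + 4*(-1*(-⅐) - 4*⅒)) - 397) = √((-5 + 2*(⅐ - ⅖)² + 4*(⅐ - ⅖)) - 397) = √((-5 + 2*(-9/35)² + 4*(-9/35)) - 397) = √((-5 + 2*(81/1225) - 36/35) - 397) = √((-5 + 162/1225 - 36/35) - 397) = √(-7223/1225 - 397) = √(-493548/1225) = 2*I*√123387/35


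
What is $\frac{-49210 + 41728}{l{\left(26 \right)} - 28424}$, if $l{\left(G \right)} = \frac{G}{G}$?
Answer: $\frac{174}{661} \approx 0.26324$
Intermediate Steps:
$l{\left(G \right)} = 1$
$\frac{-49210 + 41728}{l{\left(26 \right)} - 28424} = \frac{-49210 + 41728}{1 - 28424} = - \frac{7482}{-28423} = \left(-7482\right) \left(- \frac{1}{28423}\right) = \frac{174}{661}$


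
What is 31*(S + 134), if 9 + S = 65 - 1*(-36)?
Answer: 7006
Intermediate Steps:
S = 92 (S = -9 + (65 - 1*(-36)) = -9 + (65 + 36) = -9 + 101 = 92)
31*(S + 134) = 31*(92 + 134) = 31*226 = 7006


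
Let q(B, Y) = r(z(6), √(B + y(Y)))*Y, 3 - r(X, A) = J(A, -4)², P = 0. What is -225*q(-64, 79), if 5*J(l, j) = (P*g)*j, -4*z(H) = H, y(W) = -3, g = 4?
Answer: -53325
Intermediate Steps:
z(H) = -H/4
J(l, j) = 0 (J(l, j) = ((0*4)*j)/5 = (0*j)/5 = (⅕)*0 = 0)
r(X, A) = 3 (r(X, A) = 3 - 1*0² = 3 - 1*0 = 3 + 0 = 3)
q(B, Y) = 3*Y
-225*q(-64, 79) = -675*79 = -225*237 = -53325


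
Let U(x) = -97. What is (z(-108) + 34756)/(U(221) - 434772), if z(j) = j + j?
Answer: -34540/434869 ≈ -0.079426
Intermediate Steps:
z(j) = 2*j
(z(-108) + 34756)/(U(221) - 434772) = (2*(-108) + 34756)/(-97 - 434772) = (-216 + 34756)/(-434869) = 34540*(-1/434869) = -34540/434869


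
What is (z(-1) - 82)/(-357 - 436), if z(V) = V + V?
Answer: 84/793 ≈ 0.10593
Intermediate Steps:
z(V) = 2*V
(z(-1) - 82)/(-357 - 436) = (2*(-1) - 82)/(-357 - 436) = (-2 - 82)/(-793) = -84*(-1/793) = 84/793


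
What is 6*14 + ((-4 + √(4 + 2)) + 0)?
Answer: 80 + √6 ≈ 82.449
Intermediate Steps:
6*14 + ((-4 + √(4 + 2)) + 0) = 84 + ((-4 + √6) + 0) = 84 + (-4 + √6) = 80 + √6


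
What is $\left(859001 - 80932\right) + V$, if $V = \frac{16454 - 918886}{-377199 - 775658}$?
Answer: $\frac{897003195565}{1152857} \approx 7.7807 \cdot 10^{5}$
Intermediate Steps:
$V = \frac{902432}{1152857}$ ($V = - \frac{902432}{-1152857} = \left(-902432\right) \left(- \frac{1}{1152857}\right) = \frac{902432}{1152857} \approx 0.78278$)
$\left(859001 - 80932\right) + V = \left(859001 - 80932\right) + \frac{902432}{1152857} = 778069 + \frac{902432}{1152857} = \frac{897003195565}{1152857}$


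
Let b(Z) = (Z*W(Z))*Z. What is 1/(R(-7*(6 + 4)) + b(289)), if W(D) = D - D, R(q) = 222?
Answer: 1/222 ≈ 0.0045045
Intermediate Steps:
W(D) = 0
b(Z) = 0 (b(Z) = (Z*0)*Z = 0*Z = 0)
1/(R(-7*(6 + 4)) + b(289)) = 1/(222 + 0) = 1/222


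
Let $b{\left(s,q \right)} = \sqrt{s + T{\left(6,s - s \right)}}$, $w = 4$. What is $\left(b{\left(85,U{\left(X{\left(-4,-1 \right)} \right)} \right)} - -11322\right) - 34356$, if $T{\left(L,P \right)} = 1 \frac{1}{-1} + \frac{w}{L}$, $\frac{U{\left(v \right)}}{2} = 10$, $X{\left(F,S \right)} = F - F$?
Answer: $-23034 + \frac{\sqrt{762}}{3} \approx -23025.0$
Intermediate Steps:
$X{\left(F,S \right)} = 0$
$U{\left(v \right)} = 20$ ($U{\left(v \right)} = 2 \cdot 10 = 20$)
$T{\left(L,P \right)} = -1 + \frac{4}{L}$ ($T{\left(L,P \right)} = 1 \frac{1}{-1} + \frac{4}{L} = 1 \left(-1\right) + \frac{4}{L} = -1 + \frac{4}{L}$)
$b{\left(s,q \right)} = \sqrt{- \frac{1}{3} + s}$ ($b{\left(s,q \right)} = \sqrt{s + \frac{4 - 6}{6}} = \sqrt{s + \frac{1}{6} \left(-2\right)} = \sqrt{s - \frac{1}{3}} = \sqrt{- \frac{1}{3} + s}$)
$\left(b{\left(85,U{\left(X{\left(-4,-1 \right)} \right)} \right)} - -11322\right) - 34356 = \left(\frac{\sqrt{-3 + 9 \cdot 85}}{3} - -11322\right) - 34356 = \left(\frac{\sqrt{-3 + 765}}{3} + 11322\right) - 34356 = \left(\frac{\sqrt{762}}{3} + 11322\right) - 34356 = \left(11322 + \frac{\sqrt{762}}{3}\right) - 34356 = -23034 + \frac{\sqrt{762}}{3}$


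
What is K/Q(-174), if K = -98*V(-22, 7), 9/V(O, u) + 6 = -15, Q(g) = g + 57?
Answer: -14/39 ≈ -0.35897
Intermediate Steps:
Q(g) = 57 + g
V(O, u) = -3/7 (V(O, u) = 9/(-6 - 15) = 9/(-21) = 9*(-1/21) = -3/7)
K = 42 (K = -98*(-3/7) = 42)
K/Q(-174) = 42/(57 - 174) = 42/(-117) = 42*(-1/117) = -14/39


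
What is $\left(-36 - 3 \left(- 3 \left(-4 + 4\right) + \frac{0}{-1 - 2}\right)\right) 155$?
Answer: $-5580$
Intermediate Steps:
$\left(-36 - 3 \left(- 3 \left(-4 + 4\right) + \frac{0}{-1 - 2}\right)\right) 155 = \left(-36 - 3 \left(\left(-3\right) 0 + \frac{0}{-3}\right)\right) 155 = \left(-36 - 3 \left(0 + 0 \left(- \frac{1}{3}\right)\right)\right) 155 = \left(-36 - 3 \left(0 + 0\right)\right) 155 = \left(-36 - 0\right) 155 = \left(-36 + 0\right) 155 = \left(-36\right) 155 = -5580$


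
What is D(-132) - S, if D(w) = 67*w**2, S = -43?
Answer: 1167451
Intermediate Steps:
D(-132) - S = 67*(-132)**2 - 1*(-43) = 67*17424 + 43 = 1167408 + 43 = 1167451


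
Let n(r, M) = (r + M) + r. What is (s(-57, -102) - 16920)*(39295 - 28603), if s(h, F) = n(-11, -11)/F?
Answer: -3075388074/17 ≈ -1.8091e+8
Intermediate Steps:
n(r, M) = M + 2*r (n(r, M) = (M + r) + r = M + 2*r)
s(h, F) = -33/F (s(h, F) = (-11 + 2*(-11))/F = (-11 - 22)/F = -33/F)
(s(-57, -102) - 16920)*(39295 - 28603) = (-33/(-102) - 16920)*(39295 - 28603) = (-33*(-1/102) - 16920)*10692 = (11/34 - 16920)*10692 = -575269/34*10692 = -3075388074/17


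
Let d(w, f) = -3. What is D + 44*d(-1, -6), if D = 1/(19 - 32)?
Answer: -1717/13 ≈ -132.08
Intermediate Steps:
D = -1/13 (D = 1/(-13) = -1/13 ≈ -0.076923)
D + 44*d(-1, -6) = -1/13 + 44*(-3) = -1/13 - 132 = -1717/13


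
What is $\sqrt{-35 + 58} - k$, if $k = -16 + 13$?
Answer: $3 + \sqrt{23} \approx 7.7958$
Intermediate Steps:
$k = -3$
$\sqrt{-35 + 58} - k = \sqrt{-35 + 58} - -3 = \sqrt{23} + 3 = 3 + \sqrt{23}$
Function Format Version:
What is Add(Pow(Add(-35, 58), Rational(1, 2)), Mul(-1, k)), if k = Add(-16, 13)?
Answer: Add(3, Pow(23, Rational(1, 2))) ≈ 7.7958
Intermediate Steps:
k = -3
Add(Pow(Add(-35, 58), Rational(1, 2)), Mul(-1, k)) = Add(Pow(Add(-35, 58), Rational(1, 2)), Mul(-1, -3)) = Add(Pow(23, Rational(1, 2)), 3) = Add(3, Pow(23, Rational(1, 2)))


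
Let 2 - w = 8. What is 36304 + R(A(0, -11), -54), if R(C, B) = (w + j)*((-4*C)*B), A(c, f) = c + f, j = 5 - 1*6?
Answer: 52936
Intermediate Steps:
w = -6 (w = 2 - 1*8 = 2 - 8 = -6)
j = -1 (j = 5 - 6 = -1)
R(C, B) = 28*B*C (R(C, B) = (-6 - 1)*((-4*C)*B) = -(-28)*B*C = 28*B*C)
36304 + R(A(0, -11), -54) = 36304 + 28*(-54)*(0 - 11) = 36304 + 28*(-54)*(-11) = 36304 + 16632 = 52936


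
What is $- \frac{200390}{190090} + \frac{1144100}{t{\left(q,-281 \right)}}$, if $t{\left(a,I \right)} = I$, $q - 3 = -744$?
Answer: $- \frac{21753827859}{5341529} \approx -4072.6$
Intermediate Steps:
$q = -741$ ($q = 3 - 744 = -741$)
$- \frac{200390}{190090} + \frac{1144100}{t{\left(q,-281 \right)}} = - \frac{200390}{190090} + \frac{1144100}{-281} = \left(-200390\right) \frac{1}{190090} + 1144100 \left(- \frac{1}{281}\right) = - \frac{20039}{19009} - \frac{1144100}{281} = - \frac{21753827859}{5341529}$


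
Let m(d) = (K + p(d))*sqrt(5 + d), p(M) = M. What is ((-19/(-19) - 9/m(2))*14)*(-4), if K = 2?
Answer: -56 + 18*sqrt(7) ≈ -8.3765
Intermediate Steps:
m(d) = sqrt(5 + d)*(2 + d) (m(d) = (2 + d)*sqrt(5 + d) = sqrt(5 + d)*(2 + d))
((-19/(-19) - 9/m(2))*14)*(-4) = ((-19/(-19) - 9*1/((2 + 2)*sqrt(5 + 2)))*14)*(-4) = ((-19*(-1/19) - 9*sqrt(7)/28)*14)*(-4) = ((1 - 9*sqrt(7)/28)*14)*(-4) = (14 - 9*sqrt(7)/2)*(-4) = -56 + 18*sqrt(7)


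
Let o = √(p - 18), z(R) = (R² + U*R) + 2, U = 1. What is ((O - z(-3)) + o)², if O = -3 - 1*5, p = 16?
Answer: (16 - I*√2)² ≈ 254.0 - 45.255*I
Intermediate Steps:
z(R) = 2 + R + R² (z(R) = (R² + 1*R) + 2 = (R² + R) + 2 = (R + R²) + 2 = 2 + R + R²)
O = -8 (O = -3 - 5 = -8)
o = I*√2 (o = √(16 - 18) = √(-2) = I*√2 ≈ 1.4142*I)
((O - z(-3)) + o)² = ((-8 - (2 - 3 + (-3)²)) + I*√2)² = ((-8 - (2 - 3 + 9)) + I*√2)² = ((-8 - 1*8) + I*√2)² = ((-8 - 8) + I*√2)² = (-16 + I*√2)²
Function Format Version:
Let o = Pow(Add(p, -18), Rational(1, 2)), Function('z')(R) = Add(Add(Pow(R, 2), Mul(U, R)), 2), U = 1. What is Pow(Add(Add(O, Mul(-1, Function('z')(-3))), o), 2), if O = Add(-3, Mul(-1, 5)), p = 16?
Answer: Pow(Add(16, Mul(-1, I, Pow(2, Rational(1, 2)))), 2) ≈ Add(254.00, Mul(-45.255, I))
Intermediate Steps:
Function('z')(R) = Add(2, R, Pow(R, 2)) (Function('z')(R) = Add(Add(Pow(R, 2), Mul(1, R)), 2) = Add(Add(Pow(R, 2), R), 2) = Add(Add(R, Pow(R, 2)), 2) = Add(2, R, Pow(R, 2)))
O = -8 (O = Add(-3, -5) = -8)
o = Mul(I, Pow(2, Rational(1, 2))) (o = Pow(Add(16, -18), Rational(1, 2)) = Pow(-2, Rational(1, 2)) = Mul(I, Pow(2, Rational(1, 2))) ≈ Mul(1.4142, I))
Pow(Add(Add(O, Mul(-1, Function('z')(-3))), o), 2) = Pow(Add(Add(-8, Mul(-1, Add(2, -3, Pow(-3, 2)))), Mul(I, Pow(2, Rational(1, 2)))), 2) = Pow(Add(Add(-8, Mul(-1, Add(2, -3, 9))), Mul(I, Pow(2, Rational(1, 2)))), 2) = Pow(Add(Add(-8, Mul(-1, 8)), Mul(I, Pow(2, Rational(1, 2)))), 2) = Pow(Add(Add(-8, -8), Mul(I, Pow(2, Rational(1, 2)))), 2) = Pow(Add(-16, Mul(I, Pow(2, Rational(1, 2)))), 2)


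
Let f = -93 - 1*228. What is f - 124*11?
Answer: -1685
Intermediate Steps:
f = -321 (f = -93 - 228 = -321)
f - 124*11 = -321 - 124*11 = -321 - 1364 = -1685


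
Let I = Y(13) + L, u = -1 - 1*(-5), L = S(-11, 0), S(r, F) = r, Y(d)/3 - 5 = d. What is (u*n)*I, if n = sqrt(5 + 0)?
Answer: 172*sqrt(5) ≈ 384.60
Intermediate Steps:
Y(d) = 15 + 3*d
L = -11
u = 4 (u = -1 + 5 = 4)
n = sqrt(5) ≈ 2.2361
I = 43 (I = (15 + 3*13) - 11 = (15 + 39) - 11 = 54 - 11 = 43)
(u*n)*I = (4*sqrt(5))*43 = 172*sqrt(5)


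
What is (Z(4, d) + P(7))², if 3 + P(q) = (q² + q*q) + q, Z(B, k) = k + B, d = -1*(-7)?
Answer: 12769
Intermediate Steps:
d = 7
Z(B, k) = B + k
P(q) = -3 + q + 2*q² (P(q) = -3 + ((q² + q*q) + q) = -3 + ((q² + q²) + q) = -3 + (2*q² + q) = -3 + (q + 2*q²) = -3 + q + 2*q²)
(Z(4, d) + P(7))² = ((4 + 7) + (-3 + 7 + 2*7²))² = (11 + (-3 + 7 + 2*49))² = (11 + (-3 + 7 + 98))² = (11 + 102)² = 113² = 12769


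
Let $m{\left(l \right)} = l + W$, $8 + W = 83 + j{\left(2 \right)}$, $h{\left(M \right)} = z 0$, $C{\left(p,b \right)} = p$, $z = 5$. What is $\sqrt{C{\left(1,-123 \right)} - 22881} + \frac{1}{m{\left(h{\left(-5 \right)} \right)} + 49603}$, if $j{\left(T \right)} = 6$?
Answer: $\frac{1}{49684} + 4 i \sqrt{1430} \approx 2.0127 \cdot 10^{-5} + 151.26 i$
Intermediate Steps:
$h{\left(M \right)} = 0$ ($h{\left(M \right)} = 5 \cdot 0 = 0$)
$W = 81$ ($W = -8 + \left(83 + 6\right) = -8 + 89 = 81$)
$m{\left(l \right)} = 81 + l$ ($m{\left(l \right)} = l + 81 = 81 + l$)
$\sqrt{C{\left(1,-123 \right)} - 22881} + \frac{1}{m{\left(h{\left(-5 \right)} \right)} + 49603} = \sqrt{1 - 22881} + \frac{1}{\left(81 + 0\right) + 49603} = \sqrt{-22880} + \frac{1}{81 + 49603} = 4 i \sqrt{1430} + \frac{1}{49684} = \frac{1}{49684} + 4 i \sqrt{1430}$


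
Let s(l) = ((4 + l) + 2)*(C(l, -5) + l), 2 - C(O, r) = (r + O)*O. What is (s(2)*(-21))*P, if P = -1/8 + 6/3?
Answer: -3150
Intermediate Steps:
C(O, r) = 2 - O*(O + r) (C(O, r) = 2 - (r + O)*O = 2 - (O + r)*O = 2 - O*(O + r))
P = 15/8 (P = -1*⅛ + 6*(⅓) = -⅛ + 2 = 15/8 ≈ 1.8750)
s(l) = (6 + l)*(2 - l² + 6*l) (s(l) = ((4 + l) + 2)*((2 - l² - 1*l*(-5)) + l) = (6 + l)*((2 - l² + 5*l) + l) = (6 + l)*(2 - l² + 6*l))
(s(2)*(-21))*P = ((12 - 1*2³ + 38*2)*(-21))*(15/8) = ((12 - 1*8 + 76)*(-21))*(15/8) = ((12 - 8 + 76)*(-21))*(15/8) = (80*(-21))*(15/8) = -1680*15/8 = -3150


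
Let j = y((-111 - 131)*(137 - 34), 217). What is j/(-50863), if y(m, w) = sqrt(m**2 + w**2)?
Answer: -sqrt(621352565)/50863 ≈ -0.49008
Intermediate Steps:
j = sqrt(621352565) (j = sqrt(((-111 - 131)*(137 - 34))**2 + 217**2) = sqrt((-242*103)**2 + 47089) = sqrt((-24926)**2 + 47089) = sqrt(621305476 + 47089) = sqrt(621352565) ≈ 24927.)
j/(-50863) = sqrt(621352565)/(-50863) = sqrt(621352565)*(-1/50863) = -sqrt(621352565)/50863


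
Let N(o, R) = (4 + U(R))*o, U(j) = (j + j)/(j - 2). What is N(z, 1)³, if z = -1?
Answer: -8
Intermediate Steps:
U(j) = 2*j/(-2 + j) (U(j) = (2*j)/(-2 + j) = 2*j/(-2 + j))
N(o, R) = o*(4 + 2*R/(-2 + R)) (N(o, R) = (4 + 2*R/(-2 + R))*o = o*(4 + 2*R/(-2 + R)))
N(z, 1)³ = (2*(-1)*(-4 + 3*1)/(-2 + 1))³ = (2*(-1)*(-4 + 3)/(-1))³ = (2*(-1)*(-1)*(-1))³ = (-2)³ = -8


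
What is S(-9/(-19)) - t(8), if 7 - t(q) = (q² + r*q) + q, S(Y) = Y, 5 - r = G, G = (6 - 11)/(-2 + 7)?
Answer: 2156/19 ≈ 113.47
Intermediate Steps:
G = -1 (G = -5/5 = -5*⅕ = -1)
r = 6 (r = 5 - 1*(-1) = 5 + 1 = 6)
t(q) = 7 - q² - 7*q (t(q) = 7 - ((q² + 6*q) + q) = 7 - (q² + 7*q) = 7 + (-q² - 7*q) = 7 - q² - 7*q)
S(-9/(-19)) - t(8) = -9/(-19) - (7 - 1*8² - 7*8) = -9*(-1/19) - (7 - 1*64 - 56) = 9/19 - (7 - 64 - 56) = 9/19 - 1*(-113) = 9/19 + 113 = 2156/19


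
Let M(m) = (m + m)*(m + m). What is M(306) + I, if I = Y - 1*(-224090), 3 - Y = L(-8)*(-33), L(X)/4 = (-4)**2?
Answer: 600749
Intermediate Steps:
L(X) = 64 (L(X) = 4*(-4)**2 = 4*16 = 64)
M(m) = 4*m**2 (M(m) = (2*m)*(2*m) = 4*m**2)
Y = 2115 (Y = 3 - 64*(-33) = 3 - 1*(-2112) = 3 + 2112 = 2115)
I = 226205 (I = 2115 - 1*(-224090) = 2115 + 224090 = 226205)
M(306) + I = 4*306**2 + 226205 = 4*93636 + 226205 = 374544 + 226205 = 600749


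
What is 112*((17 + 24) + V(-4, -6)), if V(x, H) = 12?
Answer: 5936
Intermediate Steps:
112*((17 + 24) + V(-4, -6)) = 112*((17 + 24) + 12) = 112*(41 + 12) = 112*53 = 5936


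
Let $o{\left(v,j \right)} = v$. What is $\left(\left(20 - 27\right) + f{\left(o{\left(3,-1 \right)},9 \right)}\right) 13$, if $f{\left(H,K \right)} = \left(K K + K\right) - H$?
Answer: $1040$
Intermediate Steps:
$f{\left(H,K \right)} = K + K^{2} - H$ ($f{\left(H,K \right)} = \left(K^{2} + K\right) - H = \left(K + K^{2}\right) - H = K + K^{2} - H$)
$\left(\left(20 - 27\right) + f{\left(o{\left(3,-1 \right)},9 \right)}\right) 13 = \left(\left(20 - 27\right) + \left(9 + 9^{2} - 3\right)\right) 13 = \left(-7 + \left(9 + 81 - 3\right)\right) 13 = \left(-7 + 87\right) 13 = 80 \cdot 13 = 1040$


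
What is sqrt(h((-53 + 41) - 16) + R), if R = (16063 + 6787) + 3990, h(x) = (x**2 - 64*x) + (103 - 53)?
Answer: 3*sqrt(3274) ≈ 171.66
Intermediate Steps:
h(x) = 50 + x**2 - 64*x (h(x) = (x**2 - 64*x) + 50 = 50 + x**2 - 64*x)
R = 26840 (R = 22850 + 3990 = 26840)
sqrt(h((-53 + 41) - 16) + R) = sqrt((50 + ((-53 + 41) - 16)**2 - 64*((-53 + 41) - 16)) + 26840) = sqrt((50 + (-12 - 16)**2 - 64*(-12 - 16)) + 26840) = sqrt((50 + (-28)**2 - 64*(-28)) + 26840) = sqrt((50 + 784 + 1792) + 26840) = sqrt(2626 + 26840) = sqrt(29466) = 3*sqrt(3274)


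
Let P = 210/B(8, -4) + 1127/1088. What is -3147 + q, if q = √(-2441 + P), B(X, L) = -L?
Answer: -3147 + I*√44158537/136 ≈ -3147.0 + 48.862*I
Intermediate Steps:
P = 58247/1088 (P = 210/((-1*(-4))) + 1127/1088 = 210/4 + 1127*(1/1088) = 210*(¼) + 1127/1088 = 105/2 + 1127/1088 = 58247/1088 ≈ 53.536)
q = I*√44158537/136 (q = √(-2441 + 58247/1088) = √(-2597561/1088) = I*√44158537/136 ≈ 48.862*I)
-3147 + q = -3147 + I*√44158537/136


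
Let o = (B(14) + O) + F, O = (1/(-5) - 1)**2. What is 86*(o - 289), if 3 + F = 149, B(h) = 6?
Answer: -291454/25 ≈ -11658.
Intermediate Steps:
F = 146 (F = -3 + 149 = 146)
O = 36/25 (O = (-1/5 - 1)**2 = (-6/5)**2 = 36/25 ≈ 1.4400)
o = 3836/25 (o = (6 + 36/25) + 146 = 186/25 + 146 = 3836/25 ≈ 153.44)
86*(o - 289) = 86*(3836/25 - 289) = 86*(-3389/25) = -291454/25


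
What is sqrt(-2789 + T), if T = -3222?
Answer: I*sqrt(6011) ≈ 77.531*I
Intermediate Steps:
sqrt(-2789 + T) = sqrt(-2789 - 3222) = sqrt(-6011) = I*sqrt(6011)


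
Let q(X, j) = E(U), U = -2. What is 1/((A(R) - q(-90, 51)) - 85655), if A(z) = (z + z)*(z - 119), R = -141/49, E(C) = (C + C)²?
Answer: -2401/204011967 ≈ -1.1769e-5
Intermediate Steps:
E(C) = 4*C² (E(C) = (2*C)² = 4*C²)
q(X, j) = 16 (q(X, j) = 4*(-2)² = 4*4 = 16)
R = -141/49 (R = -141*1/49 = -141/49 ≈ -2.8776)
A(z) = 2*z*(-119 + z) (A(z) = (2*z)*(-119 + z) = 2*z*(-119 + z))
1/((A(R) - q(-90, 51)) - 85655) = 1/((2*(-141/49)*(-119 - 141/49) - 1*16) - 85655) = 1/((2*(-141/49)*(-5972/49) - 16) - 85655) = 1/((1684104/2401 - 16) - 85655) = 1/(1645688/2401 - 85655) = 1/(-204011967/2401) = -2401/204011967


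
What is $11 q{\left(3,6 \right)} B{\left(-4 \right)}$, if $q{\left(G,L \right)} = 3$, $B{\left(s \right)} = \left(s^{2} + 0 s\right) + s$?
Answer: $396$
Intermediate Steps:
$B{\left(s \right)} = s + s^{2}$ ($B{\left(s \right)} = \left(s^{2} + 0\right) + s = s^{2} + s = s + s^{2}$)
$11 q{\left(3,6 \right)} B{\left(-4 \right)} = 11 \cdot 3 \left(- 4 \left(1 - 4\right)\right) = 33 \left(\left(-4\right) \left(-3\right)\right) = 33 \cdot 12 = 396$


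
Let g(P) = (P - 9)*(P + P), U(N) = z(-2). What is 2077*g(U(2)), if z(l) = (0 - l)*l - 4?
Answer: 564944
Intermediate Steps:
z(l) = -4 - l**2 (z(l) = (-l)*l - 4 = -l**2 - 4 = -4 - l**2)
U(N) = -8 (U(N) = -4 - 1*(-2)**2 = -4 - 1*4 = -4 - 4 = -8)
g(P) = 2*P*(-9 + P) (g(P) = (-9 + P)*(2*P) = 2*P*(-9 + P))
2077*g(U(2)) = 2077*(2*(-8)*(-9 - 8)) = 2077*(2*(-8)*(-17)) = 2077*272 = 564944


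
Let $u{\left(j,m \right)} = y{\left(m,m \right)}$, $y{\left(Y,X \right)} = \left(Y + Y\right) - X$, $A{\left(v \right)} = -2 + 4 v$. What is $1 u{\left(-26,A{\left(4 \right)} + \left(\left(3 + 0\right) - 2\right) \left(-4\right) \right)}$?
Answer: $10$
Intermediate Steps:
$y{\left(Y,X \right)} = - X + 2 Y$ ($y{\left(Y,X \right)} = 2 Y - X = - X + 2 Y$)
$u{\left(j,m \right)} = m$ ($u{\left(j,m \right)} = - m + 2 m = m$)
$1 u{\left(-26,A{\left(4 \right)} + \left(\left(3 + 0\right) - 2\right) \left(-4\right) \right)} = 1 \left(\left(-2 + 4 \cdot 4\right) + \left(\left(3 + 0\right) - 2\right) \left(-4\right)\right) = 1 \left(\left(-2 + 16\right) + \left(3 - 2\right) \left(-4\right)\right) = 1 \left(14 + 1 \left(-4\right)\right) = 1 \left(14 - 4\right) = 1 \cdot 10 = 10$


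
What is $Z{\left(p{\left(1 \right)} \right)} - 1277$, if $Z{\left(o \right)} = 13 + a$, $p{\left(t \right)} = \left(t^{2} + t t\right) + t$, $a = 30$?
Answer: $-1234$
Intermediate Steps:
$p{\left(t \right)} = t + 2 t^{2}$ ($p{\left(t \right)} = \left(t^{2} + t^{2}\right) + t = 2 t^{2} + t = t + 2 t^{2}$)
$Z{\left(o \right)} = 43$ ($Z{\left(o \right)} = 13 + 30 = 43$)
$Z{\left(p{\left(1 \right)} \right)} - 1277 = 43 - 1277 = -1234$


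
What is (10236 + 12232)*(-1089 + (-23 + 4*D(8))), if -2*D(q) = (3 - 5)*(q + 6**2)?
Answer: -21030048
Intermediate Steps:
D(q) = 36 + q (D(q) = -(3 - 5)*(q + 6**2)/2 = -(-1)*(q + 36) = -(-1)*(36 + q) = -(-72 - 2*q)/2 = 36 + q)
(10236 + 12232)*(-1089 + (-23 + 4*D(8))) = (10236 + 12232)*(-1089 + (-23 + 4*(36 + 8))) = 22468*(-1089 + (-23 + 4*44)) = 22468*(-1089 + (-23 + 176)) = 22468*(-1089 + 153) = 22468*(-936) = -21030048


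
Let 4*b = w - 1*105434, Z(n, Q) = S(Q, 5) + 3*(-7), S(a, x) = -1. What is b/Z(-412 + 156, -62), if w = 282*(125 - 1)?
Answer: 3203/4 ≈ 800.75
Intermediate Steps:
w = 34968 (w = 282*124 = 34968)
Z(n, Q) = -22 (Z(n, Q) = -1 + 3*(-7) = -1 - 21 = -22)
b = -35233/2 (b = (34968 - 1*105434)/4 = (34968 - 105434)/4 = (¼)*(-70466) = -35233/2 ≈ -17617.)
b/Z(-412 + 156, -62) = -35233/2/(-22) = -35233/2*(-1/22) = 3203/4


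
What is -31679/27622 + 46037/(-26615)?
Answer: -2114770599/735159530 ≈ -2.8766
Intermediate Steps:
-31679/27622 + 46037/(-26615) = -31679*1/27622 + 46037*(-1/26615) = -31679/27622 - 46037/26615 = -2114770599/735159530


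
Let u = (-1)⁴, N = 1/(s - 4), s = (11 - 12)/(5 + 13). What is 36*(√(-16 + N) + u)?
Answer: 36 + 36*I*√86578/73 ≈ 36.0 + 145.11*I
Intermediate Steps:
s = -1/18 ≈ -0.055556
N = -18/73 (N = 1/(-1/18 - 4) = 1/(-73/18) = -18/73 ≈ -0.24658)
u = 1
36*(√(-16 + N) + u) = 36*(√(-16 - 18/73) + 1) = 36*(√(-1186/73) + 1) = 36*(I*√86578/73 + 1) = 36*(1 + I*√86578/73) = 36 + 36*I*√86578/73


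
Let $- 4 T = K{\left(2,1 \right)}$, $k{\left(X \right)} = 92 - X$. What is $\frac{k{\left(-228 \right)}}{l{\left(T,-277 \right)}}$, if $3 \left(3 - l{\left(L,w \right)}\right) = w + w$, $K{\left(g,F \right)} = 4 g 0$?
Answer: $\frac{960}{563} \approx 1.7052$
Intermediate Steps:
$K{\left(g,F \right)} = 0$
$T = 0$ ($T = \left(- \frac{1}{4}\right) 0 = 0$)
$l{\left(L,w \right)} = 3 - \frac{2 w}{3}$ ($l{\left(L,w \right)} = 3 - \frac{w + w}{3} = 3 - \frac{2 w}{3}$)
$\frac{k{\left(-228 \right)}}{l{\left(T,-277 \right)}} = \frac{92 - -228}{3 - - \frac{554}{3}} = \frac{92 + 228}{3 + \frac{554}{3}} = \frac{320}{\frac{563}{3}} = 320 \cdot \frac{3}{563} = \frac{960}{563}$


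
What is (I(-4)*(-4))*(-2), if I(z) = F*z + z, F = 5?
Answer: -192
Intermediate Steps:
I(z) = 6*z (I(z) = 5*z + z = 6*z)
(I(-4)*(-4))*(-2) = ((6*(-4))*(-4))*(-2) = -24*(-4)*(-2) = 96*(-2) = -192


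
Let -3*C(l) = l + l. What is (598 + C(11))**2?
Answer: 3139984/9 ≈ 3.4889e+5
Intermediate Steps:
C(l) = -2*l/3 (C(l) = -(l + l)/3 = -2*l/3)
(598 + C(11))**2 = (598 - 2/3*11)**2 = (598 - 22/3)**2 = (1772/3)**2 = 3139984/9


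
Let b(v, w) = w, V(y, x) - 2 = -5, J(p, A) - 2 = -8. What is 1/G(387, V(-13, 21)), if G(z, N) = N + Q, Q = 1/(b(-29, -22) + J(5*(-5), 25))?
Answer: -28/85 ≈ -0.32941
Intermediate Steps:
J(p, A) = -6 (J(p, A) = 2 - 8 = -6)
V(y, x) = -3 (V(y, x) = 2 - 5 = -3)
Q = -1/28 (Q = 1/(-22 - 6) = 1/(-28) = -1/28 ≈ -0.035714)
G(z, N) = -1/28 + N (G(z, N) = N - 1/28 = -1/28 + N)
1/G(387, V(-13, 21)) = 1/(-1/28 - 3) = 1/(-85/28) = -28/85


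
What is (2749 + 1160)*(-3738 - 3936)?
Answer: -29997666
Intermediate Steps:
(2749 + 1160)*(-3738 - 3936) = 3909*(-7674) = -29997666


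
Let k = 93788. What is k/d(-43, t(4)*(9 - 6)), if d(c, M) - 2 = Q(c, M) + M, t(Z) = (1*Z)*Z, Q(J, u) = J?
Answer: 93788/7 ≈ 13398.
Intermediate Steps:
t(Z) = Z² (t(Z) = Z*Z = Z²)
d(c, M) = 2 + M + c (d(c, M) = 2 + (c + M) = 2 + (M + c) = 2 + M + c)
k/d(-43, t(4)*(9 - 6)) = 93788/(2 + 4²*(9 - 6) - 43) = 93788/(2 + 16*3 - 43) = 93788/(2 + 48 - 43) = 93788/7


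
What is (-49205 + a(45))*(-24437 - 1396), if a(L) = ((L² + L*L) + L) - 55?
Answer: 1166747445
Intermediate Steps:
a(L) = -55 + L + 2*L² (a(L) = ((L² + L²) + L) - 55 = (2*L² + L) - 55 = (L + 2*L²) - 55 = -55 + L + 2*L²)
(-49205 + a(45))*(-24437 - 1396) = (-49205 + (-55 + 45 + 2*45²))*(-24437 - 1396) = (-49205 + (-55 + 45 + 2*2025))*(-25833) = (-49205 + (-55 + 45 + 4050))*(-25833) = (-49205 + 4040)*(-25833) = -45165*(-25833) = 1166747445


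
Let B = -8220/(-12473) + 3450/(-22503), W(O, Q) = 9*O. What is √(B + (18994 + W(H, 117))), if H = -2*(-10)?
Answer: 2*√41960858164146983139/93559973 ≈ 138.47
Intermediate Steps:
H = 20
B = 47314270/93559973 (B = -8220*(-1/12473) + 3450*(-1/22503) = 8220/12473 - 1150/7501 = 47314270/93559973 ≈ 0.50571)
√(B + (18994 + W(H, 117))) = √(47314270/93559973 + (18994 + 9*20)) = √(47314270/93559973 + (18994 + 180)) = √(47314270/93559973 + 19174) = √(1793966236572/93559973) = 2*√41960858164146983139/93559973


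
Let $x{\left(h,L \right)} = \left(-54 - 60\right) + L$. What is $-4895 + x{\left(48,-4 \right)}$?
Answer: $-5013$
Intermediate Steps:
$x{\left(h,L \right)} = -114 + L$
$-4895 + x{\left(48,-4 \right)} = -4895 - 118 = -5013$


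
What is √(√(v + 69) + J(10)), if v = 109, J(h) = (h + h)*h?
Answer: √(200 + √178) ≈ 14.606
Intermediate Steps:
J(h) = 2*h² (J(h) = (2*h)*h = 2*h²)
√(√(v + 69) + J(10)) = √(√(109 + 69) + 2*10²) = √(√178 + 2*100) = √(√178 + 200) = √(200 + √178)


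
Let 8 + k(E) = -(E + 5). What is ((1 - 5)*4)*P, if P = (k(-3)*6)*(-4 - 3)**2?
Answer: 47040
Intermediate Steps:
k(E) = -13 - E (k(E) = -8 - (E + 5) = -8 - (5 + E) = -8 + (-5 - E) = -13 - E)
P = -2940 (P = ((-13 - 1*(-3))*6)*(-4 - 3)**2 = ((-13 + 3)*6)*(-7)**2 = -10*6*49 = -60*49 = -2940)
((1 - 5)*4)*P = ((1 - 5)*4)*(-2940) = -4*4*(-2940) = -16*(-2940) = 47040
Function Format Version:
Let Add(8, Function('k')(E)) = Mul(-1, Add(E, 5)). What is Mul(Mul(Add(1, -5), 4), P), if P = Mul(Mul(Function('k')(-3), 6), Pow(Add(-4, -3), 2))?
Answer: 47040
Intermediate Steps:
Function('k')(E) = Add(-13, Mul(-1, E)) (Function('k')(E) = Add(-8, Mul(-1, Add(E, 5))) = Add(-8, Mul(-1, Add(5, E))) = Add(-8, Add(-5, Mul(-1, E))) = Add(-13, Mul(-1, E)))
P = -2940 (P = Mul(Mul(Add(-13, Mul(-1, -3)), 6), Pow(Add(-4, -3), 2)) = Mul(Mul(Add(-13, 3), 6), Pow(-7, 2)) = Mul(Mul(-10, 6), 49) = Mul(-60, 49) = -2940)
Mul(Mul(Add(1, -5), 4), P) = Mul(Mul(Add(1, -5), 4), -2940) = Mul(Mul(-4, 4), -2940) = Mul(-16, -2940) = 47040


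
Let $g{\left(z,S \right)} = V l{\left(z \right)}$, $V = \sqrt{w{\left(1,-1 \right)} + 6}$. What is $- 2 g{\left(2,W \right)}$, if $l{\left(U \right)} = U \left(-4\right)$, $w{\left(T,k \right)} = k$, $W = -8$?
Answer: $16 \sqrt{5} \approx 35.777$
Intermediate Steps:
$V = \sqrt{5}$ ($V = \sqrt{-1 + 6} = \sqrt{5} \approx 2.2361$)
$l{\left(U \right)} = - 4 U$
$g{\left(z,S \right)} = - 4 z \sqrt{5}$ ($g{\left(z,S \right)} = \sqrt{5} \left(- 4 z\right) = - 4 z \sqrt{5}$)
$- 2 g{\left(2,W \right)} = - 2 \left(\left(-4\right) 2 \sqrt{5}\right) = - 2 \left(- 8 \sqrt{5}\right) = 16 \sqrt{5}$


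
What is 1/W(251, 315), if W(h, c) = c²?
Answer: 1/99225 ≈ 1.0078e-5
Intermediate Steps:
1/W(251, 315) = 1/(315²) = 1/99225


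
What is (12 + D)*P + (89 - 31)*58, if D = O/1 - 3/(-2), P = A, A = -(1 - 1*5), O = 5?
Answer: 3438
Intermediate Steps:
A = 4 (A = -(1 - 5) = -1*(-4) = 4)
P = 4
D = 13/2 (D = 5/1 - 3/(-2) = 5*1 - 3*(-½) = 5 + 3/2 = 13/2 ≈ 6.5000)
(12 + D)*P + (89 - 31)*58 = (12 + 13/2)*4 + (89 - 31)*58 = (37/2)*4 + 58*58 = 74 + 3364 = 3438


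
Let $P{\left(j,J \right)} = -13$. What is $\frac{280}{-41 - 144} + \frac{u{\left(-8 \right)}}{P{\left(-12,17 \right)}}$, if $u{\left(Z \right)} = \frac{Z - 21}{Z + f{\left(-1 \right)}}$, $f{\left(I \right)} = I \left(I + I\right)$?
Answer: $- \frac{5441}{2886} \approx -1.8853$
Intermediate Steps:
$f{\left(I \right)} = 2 I^{2}$ ($f{\left(I \right)} = I 2 I = 2 I^{2}$)
$u{\left(Z \right)} = \frac{-21 + Z}{2 + Z}$ ($u{\left(Z \right)} = \frac{Z - 21}{Z + 2 \left(-1\right)^{2}} = \frac{-21 + Z}{Z + 2 \cdot 1} = \frac{-21 + Z}{Z + 2} = \frac{-21 + Z}{2 + Z}$)
$\frac{280}{-41 - 144} + \frac{u{\left(-8 \right)}}{P{\left(-12,17 \right)}} = \frac{280}{-41 - 144} + \frac{\frac{1}{2 - 8} \left(-21 - 8\right)}{-13} = \frac{280}{-185} + \frac{1}{-6} \left(-29\right) \left(- \frac{1}{13}\right) = 280 \left(- \frac{1}{185}\right) + \left(- \frac{1}{6}\right) \left(-29\right) \left(- \frac{1}{13}\right) = - \frac{56}{37} + \frac{29}{6} \left(- \frac{1}{13}\right) = - \frac{56}{37} - \frac{29}{78} = - \frac{5441}{2886}$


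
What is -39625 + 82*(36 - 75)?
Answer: -42823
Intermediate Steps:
-39625 + 82*(36 - 75) = -39625 + 82*(-39) = -39625 - 3198 = -42823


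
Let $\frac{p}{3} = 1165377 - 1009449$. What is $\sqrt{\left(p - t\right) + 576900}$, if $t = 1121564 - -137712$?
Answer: $8 i \sqrt{3353} \approx 463.24 i$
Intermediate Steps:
$t = 1259276$ ($t = 1121564 + 137712 = 1259276$)
$p = 467784$ ($p = 3 \left(1165377 - 1009449\right) = 3 \cdot 155928 = 467784$)
$\sqrt{\left(p - t\right) + 576900} = \sqrt{\left(467784 - 1259276\right) + 576900} = \sqrt{-791492 + 576900} = \sqrt{-214592} = 8 i \sqrt{3353}$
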